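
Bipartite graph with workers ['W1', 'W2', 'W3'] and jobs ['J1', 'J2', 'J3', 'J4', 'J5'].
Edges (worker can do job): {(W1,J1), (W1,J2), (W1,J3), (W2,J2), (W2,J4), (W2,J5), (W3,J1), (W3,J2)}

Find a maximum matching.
Matching: {(W1,J3), (W2,J4), (W3,J2)}

Maximum matching (size 3):
  W1 → J3
  W2 → J4
  W3 → J2

Each worker is assigned to at most one job, and each job to at most one worker.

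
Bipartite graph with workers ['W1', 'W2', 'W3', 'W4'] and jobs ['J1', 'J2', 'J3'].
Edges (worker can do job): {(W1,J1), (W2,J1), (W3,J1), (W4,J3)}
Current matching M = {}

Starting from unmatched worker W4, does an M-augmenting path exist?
Yes: W4 → J3

An M-augmenting path alternates non-matching / matching edges, starting and ending at unmatched vertices.
Path: W4 → J3
(J3 is unmatched in M, so the path is augmenting.)
Flipping edges along this path would increase |M| from 0 to 1.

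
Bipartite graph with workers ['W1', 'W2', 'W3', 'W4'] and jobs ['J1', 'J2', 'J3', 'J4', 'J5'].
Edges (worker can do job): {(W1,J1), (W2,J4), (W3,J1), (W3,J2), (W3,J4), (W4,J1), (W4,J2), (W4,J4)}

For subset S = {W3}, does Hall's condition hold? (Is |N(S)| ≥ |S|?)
Yes: |N(S)| = 3, |S| = 1

Subset S = {W3}
Neighbors N(S) = {J1, J2, J4}

|N(S)| = 3, |S| = 1
Hall's condition: |N(S)| ≥ |S| is satisfied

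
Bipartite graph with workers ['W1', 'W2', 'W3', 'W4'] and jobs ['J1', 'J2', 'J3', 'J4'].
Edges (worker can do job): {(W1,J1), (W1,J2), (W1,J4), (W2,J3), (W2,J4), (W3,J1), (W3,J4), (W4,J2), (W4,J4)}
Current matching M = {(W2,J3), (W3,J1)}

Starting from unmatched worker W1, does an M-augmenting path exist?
Yes: W1 → J4

An M-augmenting path alternates non-matching / matching edges, starting and ending at unmatched vertices.
Path: W1 → J4
(J4 is unmatched in M, so the path is augmenting.)
Flipping edges along this path would increase |M| from 2 to 3.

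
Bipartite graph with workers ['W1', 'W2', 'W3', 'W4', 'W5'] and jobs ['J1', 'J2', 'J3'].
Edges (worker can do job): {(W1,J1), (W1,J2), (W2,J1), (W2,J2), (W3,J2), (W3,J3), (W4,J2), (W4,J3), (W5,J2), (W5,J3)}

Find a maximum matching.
Matching: {(W1,J1), (W3,J2), (W5,J3)}

Maximum matching (size 3):
  W1 → J1
  W3 → J2
  W5 → J3

Each worker is assigned to at most one job, and each job to at most one worker.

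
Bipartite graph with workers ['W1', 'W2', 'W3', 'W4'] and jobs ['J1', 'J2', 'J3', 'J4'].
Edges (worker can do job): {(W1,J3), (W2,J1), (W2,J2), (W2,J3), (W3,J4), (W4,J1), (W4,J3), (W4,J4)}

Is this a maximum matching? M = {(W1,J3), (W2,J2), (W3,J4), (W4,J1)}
Yes, size 4 is maximum

Proposed matching has size 4.
Maximum matching size for this graph: 4.

This is a maximum matching.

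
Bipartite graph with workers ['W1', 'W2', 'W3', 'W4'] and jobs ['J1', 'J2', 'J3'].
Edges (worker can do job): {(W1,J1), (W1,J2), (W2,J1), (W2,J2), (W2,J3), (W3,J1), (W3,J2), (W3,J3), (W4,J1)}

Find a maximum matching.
Matching: {(W1,J2), (W3,J3), (W4,J1)}

Maximum matching (size 3):
  W1 → J2
  W3 → J3
  W4 → J1

Each worker is assigned to at most one job, and each job to at most one worker.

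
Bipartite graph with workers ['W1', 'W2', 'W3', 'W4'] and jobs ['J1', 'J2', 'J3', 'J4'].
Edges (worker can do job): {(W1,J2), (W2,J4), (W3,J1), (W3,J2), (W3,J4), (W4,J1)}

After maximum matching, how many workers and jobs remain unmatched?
Unmatched: 1 workers, 1 jobs

Maximum matching size: 3
Workers: 4 total, 3 matched, 1 unmatched
Jobs: 4 total, 3 matched, 1 unmatched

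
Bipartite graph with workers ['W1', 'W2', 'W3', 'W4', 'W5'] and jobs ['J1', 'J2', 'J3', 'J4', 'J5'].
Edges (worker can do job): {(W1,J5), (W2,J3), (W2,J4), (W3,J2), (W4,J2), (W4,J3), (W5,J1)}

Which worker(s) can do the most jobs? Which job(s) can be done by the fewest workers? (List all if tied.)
Most versatile: W2, W4 (2 jobs); Least covered: J1, J4, J5 (1 workers)

Worker degrees (jobs they can do): W1:1, W2:2, W3:1, W4:2, W5:1
Job degrees (workers who can do it): J1:1, J2:2, J3:2, J4:1, J5:1

Maximum worker degree is 2, achieved by: W2, W4
Minimum job degree is 1, achieved by: J1, J4, J5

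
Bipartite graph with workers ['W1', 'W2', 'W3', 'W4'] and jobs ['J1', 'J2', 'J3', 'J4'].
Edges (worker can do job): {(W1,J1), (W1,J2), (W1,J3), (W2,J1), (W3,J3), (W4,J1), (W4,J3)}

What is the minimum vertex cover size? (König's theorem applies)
Minimum vertex cover size = 3

By König's theorem: in bipartite graphs,
min vertex cover = max matching = 3

Maximum matching has size 3, so minimum vertex cover also has size 3.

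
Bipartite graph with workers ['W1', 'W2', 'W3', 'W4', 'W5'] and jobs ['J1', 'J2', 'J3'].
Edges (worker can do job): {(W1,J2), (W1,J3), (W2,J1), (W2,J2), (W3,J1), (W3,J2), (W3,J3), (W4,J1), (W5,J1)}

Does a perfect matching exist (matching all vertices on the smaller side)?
Yes, perfect matching exists (size 3)

Perfect matching: {(W1,J2), (W3,J3), (W5,J1)}
All 3 vertices on the smaller side are matched.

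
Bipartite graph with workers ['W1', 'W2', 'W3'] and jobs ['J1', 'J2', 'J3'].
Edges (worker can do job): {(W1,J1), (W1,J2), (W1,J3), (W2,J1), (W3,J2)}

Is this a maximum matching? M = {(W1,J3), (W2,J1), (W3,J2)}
Yes, size 3 is maximum

Proposed matching has size 3.
Maximum matching size for this graph: 3.

This is a maximum matching.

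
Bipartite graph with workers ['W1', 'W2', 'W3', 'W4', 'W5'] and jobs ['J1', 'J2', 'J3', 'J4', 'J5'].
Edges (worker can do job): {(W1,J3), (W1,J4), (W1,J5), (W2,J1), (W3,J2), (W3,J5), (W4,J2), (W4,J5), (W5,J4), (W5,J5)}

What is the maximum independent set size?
Maximum independent set = 5

By König's theorem:
- Min vertex cover = Max matching = 5
- Max independent set = Total vertices - Min vertex cover
- Max independent set = 10 - 5 = 5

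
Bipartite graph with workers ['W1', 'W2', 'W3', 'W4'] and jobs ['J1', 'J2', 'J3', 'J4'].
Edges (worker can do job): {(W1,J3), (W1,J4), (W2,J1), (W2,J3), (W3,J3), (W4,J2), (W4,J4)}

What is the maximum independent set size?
Maximum independent set = 4

By König's theorem:
- Min vertex cover = Max matching = 4
- Max independent set = Total vertices - Min vertex cover
- Max independent set = 8 - 4 = 4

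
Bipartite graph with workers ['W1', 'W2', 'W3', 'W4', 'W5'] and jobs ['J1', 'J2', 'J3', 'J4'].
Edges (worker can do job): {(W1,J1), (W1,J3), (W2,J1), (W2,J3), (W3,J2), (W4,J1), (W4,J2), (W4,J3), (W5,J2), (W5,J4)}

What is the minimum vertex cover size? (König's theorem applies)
Minimum vertex cover size = 4

By König's theorem: in bipartite graphs,
min vertex cover = max matching = 4

Maximum matching has size 4, so minimum vertex cover also has size 4.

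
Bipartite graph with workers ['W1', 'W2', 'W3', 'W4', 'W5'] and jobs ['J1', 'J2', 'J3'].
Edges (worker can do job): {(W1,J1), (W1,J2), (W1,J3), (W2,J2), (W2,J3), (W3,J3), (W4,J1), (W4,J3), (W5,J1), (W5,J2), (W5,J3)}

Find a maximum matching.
Matching: {(W1,J2), (W3,J3), (W5,J1)}

Maximum matching (size 3):
  W1 → J2
  W3 → J3
  W5 → J1

Each worker is assigned to at most one job, and each job to at most one worker.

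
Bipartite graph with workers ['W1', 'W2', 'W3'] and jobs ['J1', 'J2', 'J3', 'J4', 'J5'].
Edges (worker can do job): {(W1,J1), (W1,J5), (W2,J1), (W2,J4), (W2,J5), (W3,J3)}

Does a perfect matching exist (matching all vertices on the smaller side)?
Yes, perfect matching exists (size 3)

Perfect matching: {(W1,J1), (W2,J5), (W3,J3)}
All 3 vertices on the smaller side are matched.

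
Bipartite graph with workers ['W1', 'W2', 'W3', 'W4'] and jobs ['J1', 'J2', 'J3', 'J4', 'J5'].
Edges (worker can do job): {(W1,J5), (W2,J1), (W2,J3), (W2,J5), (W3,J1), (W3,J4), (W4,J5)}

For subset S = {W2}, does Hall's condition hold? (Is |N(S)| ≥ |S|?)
Yes: |N(S)| = 3, |S| = 1

Subset S = {W2}
Neighbors N(S) = {J1, J3, J5}

|N(S)| = 3, |S| = 1
Hall's condition: |N(S)| ≥ |S| is satisfied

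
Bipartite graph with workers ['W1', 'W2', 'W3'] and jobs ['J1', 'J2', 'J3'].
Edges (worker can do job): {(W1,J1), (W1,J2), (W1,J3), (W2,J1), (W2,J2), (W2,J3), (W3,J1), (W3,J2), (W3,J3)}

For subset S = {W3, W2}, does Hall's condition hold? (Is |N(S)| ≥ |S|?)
Yes: |N(S)| = 3, |S| = 2

Subset S = {W3, W2}
Neighbors N(S) = {J1, J2, J3}

|N(S)| = 3, |S| = 2
Hall's condition: |N(S)| ≥ |S| is satisfied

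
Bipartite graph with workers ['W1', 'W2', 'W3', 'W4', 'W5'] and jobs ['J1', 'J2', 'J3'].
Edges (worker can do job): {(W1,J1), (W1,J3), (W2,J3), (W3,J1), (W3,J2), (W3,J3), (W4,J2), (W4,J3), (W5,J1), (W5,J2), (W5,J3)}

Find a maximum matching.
Matching: {(W3,J1), (W4,J3), (W5,J2)}

Maximum matching (size 3):
  W3 → J1
  W4 → J3
  W5 → J2

Each worker is assigned to at most one job, and each job to at most one worker.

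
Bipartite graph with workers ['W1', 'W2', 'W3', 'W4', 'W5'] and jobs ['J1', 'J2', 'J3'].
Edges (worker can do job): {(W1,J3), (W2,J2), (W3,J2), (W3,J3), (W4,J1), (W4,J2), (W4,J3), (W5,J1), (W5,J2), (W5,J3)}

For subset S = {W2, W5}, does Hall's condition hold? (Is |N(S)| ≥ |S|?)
Yes: |N(S)| = 3, |S| = 2

Subset S = {W2, W5}
Neighbors N(S) = {J1, J2, J3}

|N(S)| = 3, |S| = 2
Hall's condition: |N(S)| ≥ |S| is satisfied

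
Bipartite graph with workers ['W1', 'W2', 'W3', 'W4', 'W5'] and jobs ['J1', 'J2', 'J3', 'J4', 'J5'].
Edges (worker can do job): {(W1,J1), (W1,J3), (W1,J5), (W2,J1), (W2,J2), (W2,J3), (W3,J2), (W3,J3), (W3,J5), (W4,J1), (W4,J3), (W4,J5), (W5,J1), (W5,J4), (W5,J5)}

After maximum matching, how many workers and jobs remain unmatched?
Unmatched: 0 workers, 0 jobs

Maximum matching size: 5
Workers: 5 total, 5 matched, 0 unmatched
Jobs: 5 total, 5 matched, 0 unmatched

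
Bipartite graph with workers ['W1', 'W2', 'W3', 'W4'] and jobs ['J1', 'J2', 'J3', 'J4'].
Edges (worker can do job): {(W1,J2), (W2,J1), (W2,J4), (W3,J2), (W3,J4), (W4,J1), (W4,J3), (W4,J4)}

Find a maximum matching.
Matching: {(W1,J2), (W2,J1), (W3,J4), (W4,J3)}

Maximum matching (size 4):
  W1 → J2
  W2 → J1
  W3 → J4
  W4 → J3

Each worker is assigned to at most one job, and each job to at most one worker.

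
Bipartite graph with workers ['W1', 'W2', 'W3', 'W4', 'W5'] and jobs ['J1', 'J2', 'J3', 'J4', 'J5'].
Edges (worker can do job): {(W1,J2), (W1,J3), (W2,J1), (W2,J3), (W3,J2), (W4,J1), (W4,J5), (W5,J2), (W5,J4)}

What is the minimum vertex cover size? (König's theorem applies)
Minimum vertex cover size = 5

By König's theorem: in bipartite graphs,
min vertex cover = max matching = 5

Maximum matching has size 5, so minimum vertex cover also has size 5.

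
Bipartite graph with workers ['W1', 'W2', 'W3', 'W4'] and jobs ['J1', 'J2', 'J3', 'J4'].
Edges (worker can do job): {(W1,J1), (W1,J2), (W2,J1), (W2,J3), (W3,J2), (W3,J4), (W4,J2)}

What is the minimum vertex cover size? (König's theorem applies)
Minimum vertex cover size = 4

By König's theorem: in bipartite graphs,
min vertex cover = max matching = 4

Maximum matching has size 4, so minimum vertex cover also has size 4.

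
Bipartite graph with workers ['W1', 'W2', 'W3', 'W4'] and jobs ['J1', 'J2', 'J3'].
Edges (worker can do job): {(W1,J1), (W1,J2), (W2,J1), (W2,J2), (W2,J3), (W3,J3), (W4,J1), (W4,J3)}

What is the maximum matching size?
Maximum matching size = 3

Maximum matching: {(W1,J2), (W3,J3), (W4,J1)}
Size: 3

This assigns 3 workers to 3 distinct jobs.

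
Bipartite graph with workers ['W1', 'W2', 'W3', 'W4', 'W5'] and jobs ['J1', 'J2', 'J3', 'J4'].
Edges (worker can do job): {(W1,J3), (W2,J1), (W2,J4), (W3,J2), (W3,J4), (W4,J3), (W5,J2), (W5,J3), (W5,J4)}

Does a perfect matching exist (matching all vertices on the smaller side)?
Yes, perfect matching exists (size 4)

Perfect matching: {(W2,J1), (W3,J4), (W4,J3), (W5,J2)}
All 4 vertices on the smaller side are matched.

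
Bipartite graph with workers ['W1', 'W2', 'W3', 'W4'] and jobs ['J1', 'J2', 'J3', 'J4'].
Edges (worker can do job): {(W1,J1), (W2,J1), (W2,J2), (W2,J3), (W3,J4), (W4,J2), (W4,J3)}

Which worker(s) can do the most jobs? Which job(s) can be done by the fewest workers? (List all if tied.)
Most versatile: W2 (3 jobs); Least covered: J4 (1 workers)

Worker degrees (jobs they can do): W1:1, W2:3, W3:1, W4:2
Job degrees (workers who can do it): J1:2, J2:2, J3:2, J4:1

Maximum worker degree is 3, achieved by: W2
Minimum job degree is 1, achieved by: J4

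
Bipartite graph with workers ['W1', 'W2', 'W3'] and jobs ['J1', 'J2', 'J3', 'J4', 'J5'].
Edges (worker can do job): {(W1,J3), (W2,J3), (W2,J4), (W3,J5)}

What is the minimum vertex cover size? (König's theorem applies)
Minimum vertex cover size = 3

By König's theorem: in bipartite graphs,
min vertex cover = max matching = 3

Maximum matching has size 3, so minimum vertex cover also has size 3.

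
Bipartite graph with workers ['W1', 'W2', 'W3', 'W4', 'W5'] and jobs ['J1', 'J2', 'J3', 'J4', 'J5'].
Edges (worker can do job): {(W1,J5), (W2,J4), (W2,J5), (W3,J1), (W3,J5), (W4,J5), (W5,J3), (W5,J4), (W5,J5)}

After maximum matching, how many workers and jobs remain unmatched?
Unmatched: 1 workers, 1 jobs

Maximum matching size: 4
Workers: 5 total, 4 matched, 1 unmatched
Jobs: 5 total, 4 matched, 1 unmatched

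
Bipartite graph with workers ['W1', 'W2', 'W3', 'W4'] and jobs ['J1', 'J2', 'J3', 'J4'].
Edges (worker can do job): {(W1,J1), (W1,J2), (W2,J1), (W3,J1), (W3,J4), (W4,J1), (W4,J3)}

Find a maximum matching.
Matching: {(W1,J2), (W2,J1), (W3,J4), (W4,J3)}

Maximum matching (size 4):
  W1 → J2
  W2 → J1
  W3 → J4
  W4 → J3

Each worker is assigned to at most one job, and each job to at most one worker.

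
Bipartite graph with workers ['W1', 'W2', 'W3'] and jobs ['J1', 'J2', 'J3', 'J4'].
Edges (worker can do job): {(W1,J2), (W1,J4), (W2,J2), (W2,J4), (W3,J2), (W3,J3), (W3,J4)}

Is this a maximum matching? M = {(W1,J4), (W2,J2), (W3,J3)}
Yes, size 3 is maximum

Proposed matching has size 3.
Maximum matching size for this graph: 3.

This is a maximum matching.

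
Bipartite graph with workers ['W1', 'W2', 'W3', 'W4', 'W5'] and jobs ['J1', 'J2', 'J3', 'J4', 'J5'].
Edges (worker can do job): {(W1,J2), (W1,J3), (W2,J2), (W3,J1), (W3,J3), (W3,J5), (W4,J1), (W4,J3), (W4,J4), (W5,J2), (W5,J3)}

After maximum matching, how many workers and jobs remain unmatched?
Unmatched: 1 workers, 1 jobs

Maximum matching size: 4
Workers: 5 total, 4 matched, 1 unmatched
Jobs: 5 total, 4 matched, 1 unmatched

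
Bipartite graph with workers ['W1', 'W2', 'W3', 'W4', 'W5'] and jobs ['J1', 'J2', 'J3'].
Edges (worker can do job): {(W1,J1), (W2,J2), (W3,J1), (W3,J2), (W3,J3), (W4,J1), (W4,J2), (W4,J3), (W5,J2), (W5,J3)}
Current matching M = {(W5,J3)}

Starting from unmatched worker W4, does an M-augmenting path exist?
Yes: W4 → J2

An M-augmenting path alternates non-matching / matching edges, starting and ending at unmatched vertices.
Path: W4 → J2
(J2 is unmatched in M, so the path is augmenting.)
Flipping edges along this path would increase |M| from 1 to 2.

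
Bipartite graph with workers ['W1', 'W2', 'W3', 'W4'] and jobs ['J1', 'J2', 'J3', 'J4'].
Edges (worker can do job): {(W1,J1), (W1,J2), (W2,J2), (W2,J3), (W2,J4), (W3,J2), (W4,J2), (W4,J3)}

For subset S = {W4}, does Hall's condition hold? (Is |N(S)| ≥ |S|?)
Yes: |N(S)| = 2, |S| = 1

Subset S = {W4}
Neighbors N(S) = {J2, J3}

|N(S)| = 2, |S| = 1
Hall's condition: |N(S)| ≥ |S| is satisfied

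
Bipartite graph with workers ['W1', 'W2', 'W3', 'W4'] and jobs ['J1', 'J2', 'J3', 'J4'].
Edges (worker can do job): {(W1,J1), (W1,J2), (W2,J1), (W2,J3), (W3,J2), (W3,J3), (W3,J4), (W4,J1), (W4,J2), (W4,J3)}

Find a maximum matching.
Matching: {(W1,J1), (W2,J3), (W3,J4), (W4,J2)}

Maximum matching (size 4):
  W1 → J1
  W2 → J3
  W3 → J4
  W4 → J2

Each worker is assigned to at most one job, and each job to at most one worker.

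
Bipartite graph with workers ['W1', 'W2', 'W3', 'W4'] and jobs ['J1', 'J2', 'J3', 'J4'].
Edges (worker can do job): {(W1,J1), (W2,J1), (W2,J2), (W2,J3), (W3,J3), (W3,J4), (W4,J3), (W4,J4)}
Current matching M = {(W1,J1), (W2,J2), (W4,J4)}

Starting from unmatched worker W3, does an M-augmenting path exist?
Yes: W3 → J4 → W4 → J3

An M-augmenting path alternates non-matching / matching edges, starting and ending at unmatched vertices.
Path: W3 → J4 → W4 → J3
(J3 is unmatched in M, so the path is augmenting.)
Flipping edges along this path would increase |M| from 3 to 4.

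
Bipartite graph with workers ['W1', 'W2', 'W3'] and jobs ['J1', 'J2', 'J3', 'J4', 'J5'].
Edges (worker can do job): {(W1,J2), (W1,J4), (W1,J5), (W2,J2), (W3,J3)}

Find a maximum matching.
Matching: {(W1,J5), (W2,J2), (W3,J3)}

Maximum matching (size 3):
  W1 → J5
  W2 → J2
  W3 → J3

Each worker is assigned to at most one job, and each job to at most one worker.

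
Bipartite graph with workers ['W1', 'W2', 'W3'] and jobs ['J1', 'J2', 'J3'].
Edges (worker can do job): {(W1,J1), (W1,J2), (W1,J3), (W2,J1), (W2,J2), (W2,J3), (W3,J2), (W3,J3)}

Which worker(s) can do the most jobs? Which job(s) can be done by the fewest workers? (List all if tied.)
Most versatile: W1, W2 (3 jobs); Least covered: J1 (2 workers)

Worker degrees (jobs they can do): W1:3, W2:3, W3:2
Job degrees (workers who can do it): J1:2, J2:3, J3:3

Maximum worker degree is 3, achieved by: W1, W2
Minimum job degree is 2, achieved by: J1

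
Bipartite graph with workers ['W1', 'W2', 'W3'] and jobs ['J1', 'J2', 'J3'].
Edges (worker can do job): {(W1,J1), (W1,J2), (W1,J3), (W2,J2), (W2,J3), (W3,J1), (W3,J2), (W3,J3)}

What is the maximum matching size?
Maximum matching size = 3

Maximum matching: {(W1,J2), (W2,J3), (W3,J1)}
Size: 3

This assigns 3 workers to 3 distinct jobs.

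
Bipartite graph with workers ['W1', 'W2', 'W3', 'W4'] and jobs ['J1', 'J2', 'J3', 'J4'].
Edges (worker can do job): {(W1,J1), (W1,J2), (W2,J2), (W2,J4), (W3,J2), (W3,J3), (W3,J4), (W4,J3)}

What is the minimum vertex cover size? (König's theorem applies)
Minimum vertex cover size = 4

By König's theorem: in bipartite graphs,
min vertex cover = max matching = 4

Maximum matching has size 4, so minimum vertex cover also has size 4.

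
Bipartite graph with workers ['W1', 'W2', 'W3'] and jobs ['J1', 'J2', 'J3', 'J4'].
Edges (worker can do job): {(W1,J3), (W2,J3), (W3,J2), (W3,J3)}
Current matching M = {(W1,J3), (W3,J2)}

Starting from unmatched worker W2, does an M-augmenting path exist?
No augmenting path from W2

Alternating search from W2 reaches jobs: {J3}.
Every reachable job is already matched in M, and following those matched edges back to workers exposes no further unvisited jobs.
No M-augmenting path from W2 exists.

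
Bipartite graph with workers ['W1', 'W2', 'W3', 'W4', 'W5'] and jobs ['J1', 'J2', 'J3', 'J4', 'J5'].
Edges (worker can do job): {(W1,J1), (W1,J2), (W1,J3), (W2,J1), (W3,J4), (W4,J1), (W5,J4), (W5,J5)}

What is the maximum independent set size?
Maximum independent set = 6

By König's theorem:
- Min vertex cover = Max matching = 4
- Max independent set = Total vertices - Min vertex cover
- Max independent set = 10 - 4 = 6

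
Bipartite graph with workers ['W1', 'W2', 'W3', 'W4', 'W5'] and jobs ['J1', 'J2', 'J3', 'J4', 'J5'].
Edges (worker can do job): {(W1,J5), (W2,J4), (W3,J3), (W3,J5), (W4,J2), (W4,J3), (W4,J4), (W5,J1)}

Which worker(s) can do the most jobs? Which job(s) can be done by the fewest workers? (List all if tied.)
Most versatile: W4 (3 jobs); Least covered: J1, J2 (1 workers)

Worker degrees (jobs they can do): W1:1, W2:1, W3:2, W4:3, W5:1
Job degrees (workers who can do it): J1:1, J2:1, J3:2, J4:2, J5:2

Maximum worker degree is 3, achieved by: W4
Minimum job degree is 1, achieved by: J1, J2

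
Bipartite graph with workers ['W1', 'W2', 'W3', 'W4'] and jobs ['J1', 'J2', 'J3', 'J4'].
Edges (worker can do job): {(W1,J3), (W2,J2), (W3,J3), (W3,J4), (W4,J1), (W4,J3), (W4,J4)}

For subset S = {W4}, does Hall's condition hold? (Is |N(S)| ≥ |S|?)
Yes: |N(S)| = 3, |S| = 1

Subset S = {W4}
Neighbors N(S) = {J1, J3, J4}

|N(S)| = 3, |S| = 1
Hall's condition: |N(S)| ≥ |S| is satisfied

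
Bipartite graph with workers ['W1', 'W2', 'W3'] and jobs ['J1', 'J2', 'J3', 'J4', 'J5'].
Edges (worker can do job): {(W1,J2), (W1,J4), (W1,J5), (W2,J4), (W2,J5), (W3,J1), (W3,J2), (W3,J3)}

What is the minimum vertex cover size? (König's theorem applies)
Minimum vertex cover size = 3

By König's theorem: in bipartite graphs,
min vertex cover = max matching = 3

Maximum matching has size 3, so minimum vertex cover also has size 3.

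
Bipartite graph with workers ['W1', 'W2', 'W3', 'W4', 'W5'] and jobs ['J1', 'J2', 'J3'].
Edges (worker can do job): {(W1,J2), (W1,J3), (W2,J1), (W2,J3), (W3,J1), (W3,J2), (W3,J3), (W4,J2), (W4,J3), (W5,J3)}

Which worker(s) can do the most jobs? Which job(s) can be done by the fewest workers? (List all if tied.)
Most versatile: W3 (3 jobs); Least covered: J1 (2 workers)

Worker degrees (jobs they can do): W1:2, W2:2, W3:3, W4:2, W5:1
Job degrees (workers who can do it): J1:2, J2:3, J3:5

Maximum worker degree is 3, achieved by: W3
Minimum job degree is 2, achieved by: J1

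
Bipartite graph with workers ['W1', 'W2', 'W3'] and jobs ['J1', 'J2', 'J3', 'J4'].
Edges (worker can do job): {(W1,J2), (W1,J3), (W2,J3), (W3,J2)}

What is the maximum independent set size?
Maximum independent set = 5

By König's theorem:
- Min vertex cover = Max matching = 2
- Max independent set = Total vertices - Min vertex cover
- Max independent set = 7 - 2 = 5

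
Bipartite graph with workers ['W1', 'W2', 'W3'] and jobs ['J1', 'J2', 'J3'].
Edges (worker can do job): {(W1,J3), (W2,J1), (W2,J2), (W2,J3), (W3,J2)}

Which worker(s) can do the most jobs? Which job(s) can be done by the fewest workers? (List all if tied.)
Most versatile: W2 (3 jobs); Least covered: J1 (1 workers)

Worker degrees (jobs they can do): W1:1, W2:3, W3:1
Job degrees (workers who can do it): J1:1, J2:2, J3:2

Maximum worker degree is 3, achieved by: W2
Minimum job degree is 1, achieved by: J1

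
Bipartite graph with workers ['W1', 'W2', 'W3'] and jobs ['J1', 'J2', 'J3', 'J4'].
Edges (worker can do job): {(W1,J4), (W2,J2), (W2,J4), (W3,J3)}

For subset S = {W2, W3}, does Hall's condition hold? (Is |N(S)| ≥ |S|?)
Yes: |N(S)| = 3, |S| = 2

Subset S = {W2, W3}
Neighbors N(S) = {J2, J3, J4}

|N(S)| = 3, |S| = 2
Hall's condition: |N(S)| ≥ |S| is satisfied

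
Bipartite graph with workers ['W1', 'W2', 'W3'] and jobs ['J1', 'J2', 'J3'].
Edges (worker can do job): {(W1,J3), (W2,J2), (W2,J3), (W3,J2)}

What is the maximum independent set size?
Maximum independent set = 4

By König's theorem:
- Min vertex cover = Max matching = 2
- Max independent set = Total vertices - Min vertex cover
- Max independent set = 6 - 2 = 4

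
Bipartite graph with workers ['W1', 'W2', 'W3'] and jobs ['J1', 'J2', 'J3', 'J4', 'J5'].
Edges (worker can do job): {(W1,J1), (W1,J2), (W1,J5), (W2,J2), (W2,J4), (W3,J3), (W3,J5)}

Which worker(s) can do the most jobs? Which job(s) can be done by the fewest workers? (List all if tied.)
Most versatile: W1 (3 jobs); Least covered: J1, J3, J4 (1 workers)

Worker degrees (jobs they can do): W1:3, W2:2, W3:2
Job degrees (workers who can do it): J1:1, J2:2, J3:1, J4:1, J5:2

Maximum worker degree is 3, achieved by: W1
Minimum job degree is 1, achieved by: J1, J3, J4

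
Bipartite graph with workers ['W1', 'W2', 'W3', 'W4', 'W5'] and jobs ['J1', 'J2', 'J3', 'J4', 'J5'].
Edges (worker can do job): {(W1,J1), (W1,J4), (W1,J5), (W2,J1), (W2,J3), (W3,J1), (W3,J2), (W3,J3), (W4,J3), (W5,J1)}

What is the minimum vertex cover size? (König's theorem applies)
Minimum vertex cover size = 4

By König's theorem: in bipartite graphs,
min vertex cover = max matching = 4

Maximum matching has size 4, so minimum vertex cover also has size 4.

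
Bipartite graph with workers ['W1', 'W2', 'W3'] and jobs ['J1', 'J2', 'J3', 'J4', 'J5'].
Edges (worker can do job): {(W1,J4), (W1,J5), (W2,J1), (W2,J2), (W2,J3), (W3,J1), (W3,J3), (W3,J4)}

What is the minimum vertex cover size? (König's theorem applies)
Minimum vertex cover size = 3

By König's theorem: in bipartite graphs,
min vertex cover = max matching = 3

Maximum matching has size 3, so minimum vertex cover also has size 3.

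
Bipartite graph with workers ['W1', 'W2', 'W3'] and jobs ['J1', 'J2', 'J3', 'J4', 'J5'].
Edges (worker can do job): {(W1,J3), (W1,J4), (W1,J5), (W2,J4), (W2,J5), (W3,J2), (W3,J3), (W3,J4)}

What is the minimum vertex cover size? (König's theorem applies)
Minimum vertex cover size = 3

By König's theorem: in bipartite graphs,
min vertex cover = max matching = 3

Maximum matching has size 3, so minimum vertex cover also has size 3.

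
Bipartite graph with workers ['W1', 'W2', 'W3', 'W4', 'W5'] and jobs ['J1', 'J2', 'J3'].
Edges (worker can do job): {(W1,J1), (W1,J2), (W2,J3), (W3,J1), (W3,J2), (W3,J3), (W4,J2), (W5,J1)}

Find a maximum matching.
Matching: {(W2,J3), (W3,J2), (W5,J1)}

Maximum matching (size 3):
  W2 → J3
  W3 → J2
  W5 → J1

Each worker is assigned to at most one job, and each job to at most one worker.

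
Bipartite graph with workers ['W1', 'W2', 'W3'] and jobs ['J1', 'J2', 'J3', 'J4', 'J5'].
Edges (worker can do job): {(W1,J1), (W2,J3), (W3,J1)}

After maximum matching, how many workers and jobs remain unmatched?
Unmatched: 1 workers, 3 jobs

Maximum matching size: 2
Workers: 3 total, 2 matched, 1 unmatched
Jobs: 5 total, 2 matched, 3 unmatched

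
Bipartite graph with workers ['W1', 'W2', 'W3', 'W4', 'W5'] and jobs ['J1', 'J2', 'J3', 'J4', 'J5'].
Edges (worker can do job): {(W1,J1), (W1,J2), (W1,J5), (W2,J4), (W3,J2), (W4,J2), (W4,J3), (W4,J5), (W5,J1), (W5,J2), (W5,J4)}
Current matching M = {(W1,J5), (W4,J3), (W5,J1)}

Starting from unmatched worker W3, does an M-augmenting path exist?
Yes: W3 → J2

An M-augmenting path alternates non-matching / matching edges, starting and ending at unmatched vertices.
Path: W3 → J2
(J2 is unmatched in M, so the path is augmenting.)
Flipping edges along this path would increase |M| from 3 to 4.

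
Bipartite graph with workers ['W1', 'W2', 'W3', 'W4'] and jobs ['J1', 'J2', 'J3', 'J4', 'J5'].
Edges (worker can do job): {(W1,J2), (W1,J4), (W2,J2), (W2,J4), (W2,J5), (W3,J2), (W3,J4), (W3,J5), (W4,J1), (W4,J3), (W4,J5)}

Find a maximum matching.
Matching: {(W1,J4), (W2,J5), (W3,J2), (W4,J1)}

Maximum matching (size 4):
  W1 → J4
  W2 → J5
  W3 → J2
  W4 → J1

Each worker is assigned to at most one job, and each job to at most one worker.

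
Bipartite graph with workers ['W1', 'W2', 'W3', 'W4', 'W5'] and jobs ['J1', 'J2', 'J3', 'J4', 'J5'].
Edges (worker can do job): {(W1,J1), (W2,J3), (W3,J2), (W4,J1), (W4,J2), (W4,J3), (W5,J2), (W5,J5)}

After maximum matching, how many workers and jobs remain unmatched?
Unmatched: 1 workers, 1 jobs

Maximum matching size: 4
Workers: 5 total, 4 matched, 1 unmatched
Jobs: 5 total, 4 matched, 1 unmatched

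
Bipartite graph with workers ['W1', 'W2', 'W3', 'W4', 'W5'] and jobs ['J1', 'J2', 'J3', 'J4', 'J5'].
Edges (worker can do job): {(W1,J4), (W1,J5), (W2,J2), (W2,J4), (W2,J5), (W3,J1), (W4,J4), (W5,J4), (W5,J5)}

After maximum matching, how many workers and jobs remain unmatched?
Unmatched: 1 workers, 1 jobs

Maximum matching size: 4
Workers: 5 total, 4 matched, 1 unmatched
Jobs: 5 total, 4 matched, 1 unmatched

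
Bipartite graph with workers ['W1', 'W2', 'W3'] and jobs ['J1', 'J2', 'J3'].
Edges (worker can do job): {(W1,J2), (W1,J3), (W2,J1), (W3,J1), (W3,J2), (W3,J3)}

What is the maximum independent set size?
Maximum independent set = 3

By König's theorem:
- Min vertex cover = Max matching = 3
- Max independent set = Total vertices - Min vertex cover
- Max independent set = 6 - 3 = 3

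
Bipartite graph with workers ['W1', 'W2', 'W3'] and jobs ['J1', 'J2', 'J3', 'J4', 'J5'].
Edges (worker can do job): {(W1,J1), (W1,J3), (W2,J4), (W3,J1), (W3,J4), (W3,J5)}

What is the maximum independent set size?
Maximum independent set = 5

By König's theorem:
- Min vertex cover = Max matching = 3
- Max independent set = Total vertices - Min vertex cover
- Max independent set = 8 - 3 = 5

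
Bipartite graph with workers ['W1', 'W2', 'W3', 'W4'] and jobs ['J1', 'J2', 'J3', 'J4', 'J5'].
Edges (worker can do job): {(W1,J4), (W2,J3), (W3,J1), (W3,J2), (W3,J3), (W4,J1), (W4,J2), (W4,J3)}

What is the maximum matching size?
Maximum matching size = 4

Maximum matching: {(W1,J4), (W2,J3), (W3,J2), (W4,J1)}
Size: 4

This assigns 4 workers to 4 distinct jobs.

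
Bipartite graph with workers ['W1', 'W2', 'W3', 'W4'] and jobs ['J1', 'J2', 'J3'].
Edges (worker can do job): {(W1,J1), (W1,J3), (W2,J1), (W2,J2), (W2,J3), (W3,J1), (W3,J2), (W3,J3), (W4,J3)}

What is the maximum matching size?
Maximum matching size = 3

Maximum matching: {(W1,J1), (W3,J2), (W4,J3)}
Size: 3

This assigns 3 workers to 3 distinct jobs.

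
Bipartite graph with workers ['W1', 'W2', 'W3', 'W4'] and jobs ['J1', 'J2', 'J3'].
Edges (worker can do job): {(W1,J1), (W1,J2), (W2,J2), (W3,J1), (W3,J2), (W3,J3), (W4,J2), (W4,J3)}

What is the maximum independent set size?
Maximum independent set = 4

By König's theorem:
- Min vertex cover = Max matching = 3
- Max independent set = Total vertices - Min vertex cover
- Max independent set = 7 - 3 = 4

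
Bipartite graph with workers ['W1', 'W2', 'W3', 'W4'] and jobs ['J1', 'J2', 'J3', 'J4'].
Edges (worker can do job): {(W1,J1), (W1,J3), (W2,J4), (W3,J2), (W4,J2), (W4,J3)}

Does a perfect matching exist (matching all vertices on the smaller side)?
Yes, perfect matching exists (size 4)

Perfect matching: {(W1,J1), (W2,J4), (W3,J2), (W4,J3)}
All 4 vertices on the smaller side are matched.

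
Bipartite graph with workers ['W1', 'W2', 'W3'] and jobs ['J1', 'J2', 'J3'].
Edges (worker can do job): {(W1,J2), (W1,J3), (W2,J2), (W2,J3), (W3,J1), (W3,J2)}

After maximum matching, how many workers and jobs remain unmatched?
Unmatched: 0 workers, 0 jobs

Maximum matching size: 3
Workers: 3 total, 3 matched, 0 unmatched
Jobs: 3 total, 3 matched, 0 unmatched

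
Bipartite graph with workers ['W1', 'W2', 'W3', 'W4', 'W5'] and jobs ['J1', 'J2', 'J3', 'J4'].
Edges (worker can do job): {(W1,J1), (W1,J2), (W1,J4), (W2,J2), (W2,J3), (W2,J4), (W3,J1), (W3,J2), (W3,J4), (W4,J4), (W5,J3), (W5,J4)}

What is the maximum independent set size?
Maximum independent set = 5

By König's theorem:
- Min vertex cover = Max matching = 4
- Max independent set = Total vertices - Min vertex cover
- Max independent set = 9 - 4 = 5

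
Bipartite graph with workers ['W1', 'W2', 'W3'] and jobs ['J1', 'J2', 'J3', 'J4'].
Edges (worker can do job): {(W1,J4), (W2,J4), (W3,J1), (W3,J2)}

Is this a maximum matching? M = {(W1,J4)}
No, size 1 is not maximum

Proposed matching has size 1.
Maximum matching size for this graph: 2.

This is NOT maximum - can be improved to size 2.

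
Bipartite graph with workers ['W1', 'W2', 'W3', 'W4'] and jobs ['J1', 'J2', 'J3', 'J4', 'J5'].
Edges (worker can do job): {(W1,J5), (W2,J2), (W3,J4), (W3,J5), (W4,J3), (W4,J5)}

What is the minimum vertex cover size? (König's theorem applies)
Minimum vertex cover size = 4

By König's theorem: in bipartite graphs,
min vertex cover = max matching = 4

Maximum matching has size 4, so minimum vertex cover also has size 4.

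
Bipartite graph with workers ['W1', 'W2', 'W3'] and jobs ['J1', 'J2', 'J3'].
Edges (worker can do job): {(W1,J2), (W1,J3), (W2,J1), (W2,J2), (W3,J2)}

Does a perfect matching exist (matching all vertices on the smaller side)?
Yes, perfect matching exists (size 3)

Perfect matching: {(W1,J3), (W2,J1), (W3,J2)}
All 3 vertices on the smaller side are matched.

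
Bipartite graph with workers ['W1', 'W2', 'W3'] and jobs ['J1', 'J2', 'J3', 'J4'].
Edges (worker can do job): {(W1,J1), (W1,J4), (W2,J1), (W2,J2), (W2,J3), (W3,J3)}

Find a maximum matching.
Matching: {(W1,J1), (W2,J2), (W3,J3)}

Maximum matching (size 3):
  W1 → J1
  W2 → J2
  W3 → J3

Each worker is assigned to at most one job, and each job to at most one worker.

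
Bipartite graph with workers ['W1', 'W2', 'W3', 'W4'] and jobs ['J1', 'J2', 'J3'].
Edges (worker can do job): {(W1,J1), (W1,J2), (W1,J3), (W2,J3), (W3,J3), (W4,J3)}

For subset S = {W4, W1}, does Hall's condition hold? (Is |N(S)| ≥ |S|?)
Yes: |N(S)| = 3, |S| = 2

Subset S = {W4, W1}
Neighbors N(S) = {J1, J2, J3}

|N(S)| = 3, |S| = 2
Hall's condition: |N(S)| ≥ |S| is satisfied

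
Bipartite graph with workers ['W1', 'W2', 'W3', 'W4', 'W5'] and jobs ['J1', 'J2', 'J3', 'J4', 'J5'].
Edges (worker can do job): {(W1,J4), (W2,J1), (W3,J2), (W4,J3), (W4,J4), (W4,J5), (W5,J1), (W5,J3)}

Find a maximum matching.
Matching: {(W1,J4), (W2,J1), (W3,J2), (W4,J5), (W5,J3)}

Maximum matching (size 5):
  W1 → J4
  W2 → J1
  W3 → J2
  W4 → J5
  W5 → J3

Each worker is assigned to at most one job, and each job to at most one worker.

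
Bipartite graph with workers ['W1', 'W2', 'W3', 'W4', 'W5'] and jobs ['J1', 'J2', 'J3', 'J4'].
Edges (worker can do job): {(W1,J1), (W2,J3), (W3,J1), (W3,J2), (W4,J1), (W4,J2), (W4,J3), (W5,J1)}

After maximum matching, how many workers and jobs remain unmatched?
Unmatched: 2 workers, 1 jobs

Maximum matching size: 3
Workers: 5 total, 3 matched, 2 unmatched
Jobs: 4 total, 3 matched, 1 unmatched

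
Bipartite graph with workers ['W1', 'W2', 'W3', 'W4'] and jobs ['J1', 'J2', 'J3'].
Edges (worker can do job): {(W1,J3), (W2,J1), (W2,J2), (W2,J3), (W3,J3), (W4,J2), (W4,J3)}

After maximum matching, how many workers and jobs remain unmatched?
Unmatched: 1 workers, 0 jobs

Maximum matching size: 3
Workers: 4 total, 3 matched, 1 unmatched
Jobs: 3 total, 3 matched, 0 unmatched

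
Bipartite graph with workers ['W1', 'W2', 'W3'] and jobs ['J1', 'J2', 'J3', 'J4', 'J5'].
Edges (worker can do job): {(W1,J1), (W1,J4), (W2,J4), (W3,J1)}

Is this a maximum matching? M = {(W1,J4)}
No, size 1 is not maximum

Proposed matching has size 1.
Maximum matching size for this graph: 2.

This is NOT maximum - can be improved to size 2.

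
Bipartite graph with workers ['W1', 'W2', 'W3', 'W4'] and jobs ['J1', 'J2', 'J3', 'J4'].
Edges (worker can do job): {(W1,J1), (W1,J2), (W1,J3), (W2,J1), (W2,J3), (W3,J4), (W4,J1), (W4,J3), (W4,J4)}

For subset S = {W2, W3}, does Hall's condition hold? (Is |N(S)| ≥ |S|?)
Yes: |N(S)| = 3, |S| = 2

Subset S = {W2, W3}
Neighbors N(S) = {J1, J3, J4}

|N(S)| = 3, |S| = 2
Hall's condition: |N(S)| ≥ |S| is satisfied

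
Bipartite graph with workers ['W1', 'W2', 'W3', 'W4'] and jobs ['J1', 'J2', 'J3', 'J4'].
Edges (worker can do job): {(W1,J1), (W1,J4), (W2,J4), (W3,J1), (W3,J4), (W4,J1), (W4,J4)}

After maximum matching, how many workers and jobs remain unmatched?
Unmatched: 2 workers, 2 jobs

Maximum matching size: 2
Workers: 4 total, 2 matched, 2 unmatched
Jobs: 4 total, 2 matched, 2 unmatched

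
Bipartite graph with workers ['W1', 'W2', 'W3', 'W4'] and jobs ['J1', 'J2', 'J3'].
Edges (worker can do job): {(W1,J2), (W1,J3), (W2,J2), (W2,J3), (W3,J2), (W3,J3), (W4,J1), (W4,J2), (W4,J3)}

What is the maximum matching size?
Maximum matching size = 3

Maximum matching: {(W1,J2), (W3,J3), (W4,J1)}
Size: 3

This assigns 3 workers to 3 distinct jobs.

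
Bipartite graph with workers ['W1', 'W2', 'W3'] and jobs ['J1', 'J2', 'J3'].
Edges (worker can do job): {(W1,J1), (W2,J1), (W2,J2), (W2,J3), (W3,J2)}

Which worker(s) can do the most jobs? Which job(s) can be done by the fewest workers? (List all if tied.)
Most versatile: W2 (3 jobs); Least covered: J3 (1 workers)

Worker degrees (jobs they can do): W1:1, W2:3, W3:1
Job degrees (workers who can do it): J1:2, J2:2, J3:1

Maximum worker degree is 3, achieved by: W2
Minimum job degree is 1, achieved by: J3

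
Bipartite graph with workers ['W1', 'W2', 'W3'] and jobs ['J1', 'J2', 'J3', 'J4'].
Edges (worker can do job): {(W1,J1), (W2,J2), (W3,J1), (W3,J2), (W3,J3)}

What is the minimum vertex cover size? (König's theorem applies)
Minimum vertex cover size = 3

By König's theorem: in bipartite graphs,
min vertex cover = max matching = 3

Maximum matching has size 3, so minimum vertex cover also has size 3.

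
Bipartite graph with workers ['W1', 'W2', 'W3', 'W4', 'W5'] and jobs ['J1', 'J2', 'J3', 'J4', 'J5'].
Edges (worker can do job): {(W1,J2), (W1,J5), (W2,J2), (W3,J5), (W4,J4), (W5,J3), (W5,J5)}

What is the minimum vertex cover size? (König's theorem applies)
Minimum vertex cover size = 4

By König's theorem: in bipartite graphs,
min vertex cover = max matching = 4

Maximum matching has size 4, so minimum vertex cover also has size 4.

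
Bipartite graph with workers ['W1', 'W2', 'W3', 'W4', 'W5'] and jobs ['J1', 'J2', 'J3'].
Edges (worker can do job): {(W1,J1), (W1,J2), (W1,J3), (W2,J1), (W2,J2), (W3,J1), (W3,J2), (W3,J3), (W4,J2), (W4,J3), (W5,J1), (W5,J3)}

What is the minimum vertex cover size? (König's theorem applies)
Minimum vertex cover size = 3

By König's theorem: in bipartite graphs,
min vertex cover = max matching = 3

Maximum matching has size 3, so minimum vertex cover also has size 3.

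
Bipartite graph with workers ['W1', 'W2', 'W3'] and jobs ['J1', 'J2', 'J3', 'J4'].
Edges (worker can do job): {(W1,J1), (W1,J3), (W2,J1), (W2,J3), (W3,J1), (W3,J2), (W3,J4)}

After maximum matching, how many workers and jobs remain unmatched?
Unmatched: 0 workers, 1 jobs

Maximum matching size: 3
Workers: 3 total, 3 matched, 0 unmatched
Jobs: 4 total, 3 matched, 1 unmatched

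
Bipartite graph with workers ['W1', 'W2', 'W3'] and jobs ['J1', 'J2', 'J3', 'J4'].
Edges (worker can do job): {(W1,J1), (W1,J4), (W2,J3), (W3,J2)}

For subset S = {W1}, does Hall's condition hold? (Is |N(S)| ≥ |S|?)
Yes: |N(S)| = 2, |S| = 1

Subset S = {W1}
Neighbors N(S) = {J1, J4}

|N(S)| = 2, |S| = 1
Hall's condition: |N(S)| ≥ |S| is satisfied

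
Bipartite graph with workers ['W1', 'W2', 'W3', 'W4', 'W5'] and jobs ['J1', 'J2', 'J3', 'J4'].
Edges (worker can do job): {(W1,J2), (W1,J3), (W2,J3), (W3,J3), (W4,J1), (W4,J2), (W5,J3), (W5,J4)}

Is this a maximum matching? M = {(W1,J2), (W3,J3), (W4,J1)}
No, size 3 is not maximum

Proposed matching has size 3.
Maximum matching size for this graph: 4.

This is NOT maximum - can be improved to size 4.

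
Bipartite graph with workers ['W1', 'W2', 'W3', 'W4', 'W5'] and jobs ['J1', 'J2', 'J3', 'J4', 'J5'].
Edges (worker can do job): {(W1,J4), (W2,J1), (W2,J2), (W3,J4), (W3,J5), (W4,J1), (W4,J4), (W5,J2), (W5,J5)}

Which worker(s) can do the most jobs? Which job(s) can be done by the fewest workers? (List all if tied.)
Most versatile: W2, W3, W4, W5 (2 jobs); Least covered: J3 (0 workers)

Worker degrees (jobs they can do): W1:1, W2:2, W3:2, W4:2, W5:2
Job degrees (workers who can do it): J1:2, J2:2, J3:0, J4:3, J5:2

Maximum worker degree is 2, achieved by: W2, W3, W4, W5
Minimum job degree is 0, achieved by: J3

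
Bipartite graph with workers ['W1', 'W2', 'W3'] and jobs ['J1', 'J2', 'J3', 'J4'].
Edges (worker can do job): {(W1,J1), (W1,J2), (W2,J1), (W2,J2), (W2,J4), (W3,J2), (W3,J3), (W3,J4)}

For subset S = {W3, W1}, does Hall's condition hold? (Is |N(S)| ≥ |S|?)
Yes: |N(S)| = 4, |S| = 2

Subset S = {W3, W1}
Neighbors N(S) = {J1, J2, J3, J4}

|N(S)| = 4, |S| = 2
Hall's condition: |N(S)| ≥ |S| is satisfied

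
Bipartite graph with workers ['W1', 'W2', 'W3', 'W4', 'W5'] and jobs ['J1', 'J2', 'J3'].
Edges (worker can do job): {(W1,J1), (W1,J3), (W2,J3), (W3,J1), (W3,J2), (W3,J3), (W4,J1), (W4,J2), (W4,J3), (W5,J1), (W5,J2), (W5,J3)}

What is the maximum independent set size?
Maximum independent set = 5

By König's theorem:
- Min vertex cover = Max matching = 3
- Max independent set = Total vertices - Min vertex cover
- Max independent set = 8 - 3 = 5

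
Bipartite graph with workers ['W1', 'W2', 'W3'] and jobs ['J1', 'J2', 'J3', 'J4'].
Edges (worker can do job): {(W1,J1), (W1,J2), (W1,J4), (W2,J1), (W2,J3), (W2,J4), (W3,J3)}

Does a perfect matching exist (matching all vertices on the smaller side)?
Yes, perfect matching exists (size 3)

Perfect matching: {(W1,J4), (W2,J1), (W3,J3)}
All 3 vertices on the smaller side are matched.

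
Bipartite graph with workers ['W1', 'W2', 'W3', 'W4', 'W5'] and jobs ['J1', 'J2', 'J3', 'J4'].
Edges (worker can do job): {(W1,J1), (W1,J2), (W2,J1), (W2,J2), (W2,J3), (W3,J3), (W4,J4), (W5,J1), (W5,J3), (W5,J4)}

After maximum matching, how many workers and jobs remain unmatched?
Unmatched: 1 workers, 0 jobs

Maximum matching size: 4
Workers: 5 total, 4 matched, 1 unmatched
Jobs: 4 total, 4 matched, 0 unmatched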